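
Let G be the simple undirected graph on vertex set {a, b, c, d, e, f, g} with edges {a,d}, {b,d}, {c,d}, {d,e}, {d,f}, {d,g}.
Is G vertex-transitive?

No

Vertex d is the only vertex of degree 6, so every automorphism fixes it; G is not vertex-transitive.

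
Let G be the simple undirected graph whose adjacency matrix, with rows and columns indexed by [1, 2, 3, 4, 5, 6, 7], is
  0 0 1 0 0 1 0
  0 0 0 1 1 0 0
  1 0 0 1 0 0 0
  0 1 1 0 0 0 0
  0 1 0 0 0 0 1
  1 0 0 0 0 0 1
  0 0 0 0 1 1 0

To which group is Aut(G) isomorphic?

the dihedral group of order 14

G is 2-regular and connected on 7 vertices, i.e. the cycle C_7. C_7 has 7 rotations and 7 reflections, so Aut(C_7) ≅ D_7 of order 14.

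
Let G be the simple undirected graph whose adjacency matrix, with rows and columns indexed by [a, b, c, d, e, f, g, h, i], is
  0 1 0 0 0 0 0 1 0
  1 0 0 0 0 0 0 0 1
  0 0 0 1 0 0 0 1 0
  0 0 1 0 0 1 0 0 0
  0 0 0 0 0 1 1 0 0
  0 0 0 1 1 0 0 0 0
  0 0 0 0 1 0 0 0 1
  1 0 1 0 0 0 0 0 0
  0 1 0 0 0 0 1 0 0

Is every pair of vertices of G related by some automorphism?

Every vertex has degree 2 and the graph is connected, so G is the 9-cycle C_9. The automorphisms of the 9-cycle are exactly the symmetries of a regular 9-gon: the dihedral group D_9, |D_9| = 18. Under this action every vertex can be carried to every other, so G is vertex-transitive.

Yes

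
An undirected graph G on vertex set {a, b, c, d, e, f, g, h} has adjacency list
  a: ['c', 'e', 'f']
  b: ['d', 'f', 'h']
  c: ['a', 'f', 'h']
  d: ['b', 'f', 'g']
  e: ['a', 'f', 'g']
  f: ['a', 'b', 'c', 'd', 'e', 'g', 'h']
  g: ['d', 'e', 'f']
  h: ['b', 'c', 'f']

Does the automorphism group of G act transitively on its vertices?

Vertex f is the only vertex of degree 7, so every automorphism fixes it; G is not vertex-transitive.

No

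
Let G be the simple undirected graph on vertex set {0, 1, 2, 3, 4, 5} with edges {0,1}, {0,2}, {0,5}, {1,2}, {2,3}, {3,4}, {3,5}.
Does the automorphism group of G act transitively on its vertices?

No

Vertex 4 is the only vertex of degree 1, so every automorphism fixes it; G is not vertex-transitive.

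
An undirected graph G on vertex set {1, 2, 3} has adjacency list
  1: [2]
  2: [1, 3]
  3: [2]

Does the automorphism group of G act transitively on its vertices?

No

Vertex 2 is the only vertex of degree 2, so every automorphism fixes it; G is not vertex-transitive.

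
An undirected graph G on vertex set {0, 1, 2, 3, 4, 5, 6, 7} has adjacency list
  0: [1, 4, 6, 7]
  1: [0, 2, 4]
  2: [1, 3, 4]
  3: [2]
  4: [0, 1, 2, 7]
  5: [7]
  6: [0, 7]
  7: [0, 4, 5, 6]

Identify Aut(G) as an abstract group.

Degrees alone do not determine every vertex (e.g. 0 and 4 both have degree 4), but their neighbour-degree multisets differ: N(0) has degrees [2, 3, 4, 4] while N(4) has degrees [3, 3, 4, 4]. Repeating this refinement separates all vertices, so the only automorphism is the identity.

1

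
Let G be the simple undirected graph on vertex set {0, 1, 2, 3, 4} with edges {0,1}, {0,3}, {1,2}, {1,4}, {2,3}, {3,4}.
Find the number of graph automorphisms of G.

12

The vertices split by degree into {1, 3} (degree 3) and {0, 2, 4} (degree 2); every edge runs between the two parts, so G is the complete bipartite graph K_{2,3}. The parts have unequal sizes, so no automorphism swaps them; each part is permuted independently, giving S_2 × S_3 of order 2!·3! = 12.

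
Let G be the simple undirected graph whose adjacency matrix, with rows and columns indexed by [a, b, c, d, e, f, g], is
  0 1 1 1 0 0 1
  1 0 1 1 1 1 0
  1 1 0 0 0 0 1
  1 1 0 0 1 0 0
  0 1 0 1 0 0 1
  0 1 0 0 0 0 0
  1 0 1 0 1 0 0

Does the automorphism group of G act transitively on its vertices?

No

Vertex a is the only vertex of degree 4, so every automorphism fixes it; G is not vertex-transitive.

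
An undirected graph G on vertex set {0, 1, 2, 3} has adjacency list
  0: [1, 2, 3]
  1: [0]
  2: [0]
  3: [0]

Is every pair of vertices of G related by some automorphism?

No

Vertex 0 is the only vertex of degree 3, so every automorphism fixes it; G is not vertex-transitive.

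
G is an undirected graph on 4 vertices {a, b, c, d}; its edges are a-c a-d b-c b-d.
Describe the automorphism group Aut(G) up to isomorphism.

G is 2-regular and bipartite with parts {a, b} and {c, d} (each part is independent and every cross-pair is an edge), so G = K_{2,2}. Each part can be permuted independently (S_2 × S_2) and the two equal-size parts can also be swapped, giving (S_2 × S_2) ⋊ Z_2 of order 2·(2!)² = 8.

(S_2 × S_2) ⋊ Z_2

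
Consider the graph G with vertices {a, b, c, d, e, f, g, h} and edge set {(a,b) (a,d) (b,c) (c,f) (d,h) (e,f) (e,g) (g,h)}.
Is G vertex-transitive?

Yes

G is 2-regular and connected on 8 vertices, i.e. the cycle C_8. The automorphisms of the 8-cycle are exactly the symmetries of a regular 8-gon: the dihedral group D_8, |D_8| = 16. Under this action every vertex can be carried to every other, so G is vertex-transitive.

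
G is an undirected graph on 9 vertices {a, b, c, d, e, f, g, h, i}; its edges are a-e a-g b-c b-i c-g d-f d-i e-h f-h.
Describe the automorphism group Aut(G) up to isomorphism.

D_9

G is 2-regular and connected on 9 vertices, i.e. the cycle C_9. C_9 has 9 rotations and 9 reflections, so Aut(C_9) ≅ D_9 of order 18.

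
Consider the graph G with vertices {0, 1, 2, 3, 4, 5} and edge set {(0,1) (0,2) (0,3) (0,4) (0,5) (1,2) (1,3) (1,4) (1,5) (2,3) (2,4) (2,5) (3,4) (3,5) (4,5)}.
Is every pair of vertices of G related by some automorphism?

Yes

All 6 vertices are pairwise adjacent: G = K_6. Any permutation of the 6 vertices preserves K_6, so Aut(K_6) = S_6 of order 6! = 720. Under this action every vertex can be carried to every other, so G is vertex-transitive.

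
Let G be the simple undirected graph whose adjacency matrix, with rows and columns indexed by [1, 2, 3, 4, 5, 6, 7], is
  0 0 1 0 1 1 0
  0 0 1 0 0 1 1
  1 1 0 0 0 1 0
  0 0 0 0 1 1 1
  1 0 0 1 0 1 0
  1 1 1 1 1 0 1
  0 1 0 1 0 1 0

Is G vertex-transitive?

No

Vertex 6 is the only vertex of degree 6, so every automorphism fixes it; G is not vertex-transitive.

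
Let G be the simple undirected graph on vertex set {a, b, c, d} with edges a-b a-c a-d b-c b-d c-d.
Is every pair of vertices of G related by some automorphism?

All 4 vertices are pairwise adjacent: G = K_4. Any permutation of the 4 vertices preserves K_4, so Aut(K_4) = S_4 of order 4! = 24. Under this action every vertex can be carried to every other, so G is vertex-transitive.

Yes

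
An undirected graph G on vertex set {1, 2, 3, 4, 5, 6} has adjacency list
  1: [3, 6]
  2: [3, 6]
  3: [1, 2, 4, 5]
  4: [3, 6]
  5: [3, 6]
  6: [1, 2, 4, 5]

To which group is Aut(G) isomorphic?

S_4 × S_2

The vertices split by degree into {3, 6} (degree 4) and {1, 2, 4, 5} (degree 2); every edge runs between the two parts, so G is the complete bipartite graph K_{2,4}. Automorphisms preserve the bipartition setwise (since the parts differ in size) and act as S_4 × S_2 within it; |Aut| = 48.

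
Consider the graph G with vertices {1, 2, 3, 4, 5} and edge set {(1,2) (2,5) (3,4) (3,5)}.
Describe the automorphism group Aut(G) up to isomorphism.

The degree sequence is [1, 2, 2, 1, 2]; the two degree-1 vertices 1 and 4 are the ends of a path, so G = P_5. The only nontrivial automorphism of a path is the end-to-end reflection, so Aut(G) ≅ Z_2.

the cyclic group of order 2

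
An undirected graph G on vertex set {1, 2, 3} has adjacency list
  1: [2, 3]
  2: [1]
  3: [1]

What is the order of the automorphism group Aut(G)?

2

The degree sequence is [2, 1, 1]; the two degree-1 vertices 2 and 3 are the ends of a path, so G = P_3. A path has exactly one nontrivial symmetry — reversal — giving Aut(G) of order 2.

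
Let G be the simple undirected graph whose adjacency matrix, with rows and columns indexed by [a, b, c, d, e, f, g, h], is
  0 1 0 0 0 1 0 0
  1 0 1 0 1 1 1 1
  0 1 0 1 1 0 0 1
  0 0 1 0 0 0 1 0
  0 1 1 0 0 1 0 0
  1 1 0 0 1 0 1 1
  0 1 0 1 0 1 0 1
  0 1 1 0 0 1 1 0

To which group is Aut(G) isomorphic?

{e}

Degrees alone do not determine every vertex (e.g. a and d both have degree 2), but their neighbour-degree multisets differ: N(a) has degrees [5, 6] while N(d) has degrees [4, 4]. Repeating this refinement separates all vertices, so the only automorphism is the identity.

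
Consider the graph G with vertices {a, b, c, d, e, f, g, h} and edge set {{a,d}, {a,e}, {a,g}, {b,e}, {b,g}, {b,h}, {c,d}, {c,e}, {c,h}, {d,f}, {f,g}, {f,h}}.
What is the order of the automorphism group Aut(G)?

48

G is 3-regular and bipartite on 2^3 = 8 vertices with girth 4; it is the hypercube graph Q_3. The symmetry group of the 3-cube is the hyperoctahedral group B_3 = Z_2 ≀ S_3, of order 2^3·3! = 48.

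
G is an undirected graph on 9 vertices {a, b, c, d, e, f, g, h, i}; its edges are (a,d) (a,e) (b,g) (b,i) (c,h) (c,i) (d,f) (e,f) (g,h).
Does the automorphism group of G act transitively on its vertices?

No

G has two connected components, {b, c, g, h, i} and {a, d, e, f}; each is 2-regular, so G = C_5 ⊔ C_4. The orbit of a under Aut(G) is {a, d, e, f}, which does not contain b, so G is not vertex-transitive.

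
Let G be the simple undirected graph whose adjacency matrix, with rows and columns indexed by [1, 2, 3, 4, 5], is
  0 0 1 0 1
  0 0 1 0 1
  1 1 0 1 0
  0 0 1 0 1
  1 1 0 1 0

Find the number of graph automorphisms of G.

12

The vertices split by degree into {3, 5} (degree 3) and {1, 2, 4} (degree 2); every edge runs between the two parts, so G is the complete bipartite graph K_{2,3}. Automorphisms preserve the bipartition setwise (since the parts differ in size) and act as S_2 × S_3 within it; |Aut| = 12.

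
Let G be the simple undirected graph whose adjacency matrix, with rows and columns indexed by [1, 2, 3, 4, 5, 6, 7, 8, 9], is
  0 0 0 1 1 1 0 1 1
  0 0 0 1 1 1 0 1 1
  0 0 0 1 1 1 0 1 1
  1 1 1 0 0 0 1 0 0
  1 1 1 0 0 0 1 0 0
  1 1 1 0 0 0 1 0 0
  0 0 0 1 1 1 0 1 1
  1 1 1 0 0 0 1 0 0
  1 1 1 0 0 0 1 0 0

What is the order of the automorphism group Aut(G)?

The vertices split by degree into {1, 2, 3, 7} (degree 5) and {4, 5, 6, 8, 9} (degree 4); every edge runs between the two parts, so G is the complete bipartite graph K_{4,5}. Automorphisms preserve the bipartition setwise (since the parts differ in size) and act as S_4 × S_5 within it; |Aut| = 2880.

2880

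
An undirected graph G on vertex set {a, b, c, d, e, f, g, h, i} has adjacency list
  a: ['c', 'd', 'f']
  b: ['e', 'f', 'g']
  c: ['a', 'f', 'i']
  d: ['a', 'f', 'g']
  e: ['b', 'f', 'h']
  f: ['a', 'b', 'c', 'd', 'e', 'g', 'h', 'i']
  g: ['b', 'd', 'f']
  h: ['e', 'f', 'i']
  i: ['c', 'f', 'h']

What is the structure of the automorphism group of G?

D_8

Vertex f is the unique vertex of degree 8; the remaining 8 vertices each have degree 3 and induce a cycle, so G is the wheel on 9 vertices with hub f. Every automorphism fixes the hub and acts on the rim 8-cycle, so Aut(G) ≅ Aut(C_8) = D_8 of order 16.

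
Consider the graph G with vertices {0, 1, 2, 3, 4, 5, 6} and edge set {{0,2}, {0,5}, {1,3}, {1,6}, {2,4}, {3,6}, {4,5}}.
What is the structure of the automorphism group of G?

D_3 × D_4

G has two connected components, {0, 2, 4, 5} and {1, 3, 6}; each is 2-regular, so G = C_4 ⊔ C_3. No automorphism exchanges components of different sizes, hence Aut(G) is the direct product D_3 × D_4, order 48.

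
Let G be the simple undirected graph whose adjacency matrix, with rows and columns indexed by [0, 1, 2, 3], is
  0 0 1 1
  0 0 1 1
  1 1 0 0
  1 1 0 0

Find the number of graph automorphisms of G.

8

G is 2-regular and connected on 4 vertices, i.e. the cycle C_4. The automorphisms of the 4-cycle are exactly the symmetries of a regular 4-gon: the dihedral group D_4, |D_4| = 8.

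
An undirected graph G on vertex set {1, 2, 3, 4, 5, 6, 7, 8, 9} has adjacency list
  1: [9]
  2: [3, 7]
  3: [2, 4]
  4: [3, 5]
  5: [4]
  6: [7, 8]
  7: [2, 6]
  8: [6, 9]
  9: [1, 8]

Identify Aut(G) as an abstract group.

Z_2

The degree sequence is [1, 2, 2, 2, 1, 2, 2, 2, 2]; the two degree-1 vertices 1 and 5 are the ends of a path, so G = P_9. The only nontrivial automorphism of a path is the end-to-end reflection, so Aut(G) ≅ Z_2.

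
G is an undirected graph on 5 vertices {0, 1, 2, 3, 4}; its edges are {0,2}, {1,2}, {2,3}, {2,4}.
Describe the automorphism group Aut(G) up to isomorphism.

the symmetric group on 4 letters

Vertex 2 has degree 4 and every other vertex has degree 1, so G is the star K_{1,4} with centre 2. The 4 leaves are pairwise interchangeable while the centre is fixed, giving Aut(G) = S_4.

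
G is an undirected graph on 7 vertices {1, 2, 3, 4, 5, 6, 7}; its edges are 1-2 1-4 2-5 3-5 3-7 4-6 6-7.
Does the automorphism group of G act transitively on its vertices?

Yes

G is 2-regular and connected on 7 vertices, i.e. the cycle C_7. The automorphisms of the 7-cycle are exactly the symmetries of a regular 7-gon: the dihedral group D_7, |D_7| = 14. Under this action every vertex can be carried to every other, so G is vertex-transitive.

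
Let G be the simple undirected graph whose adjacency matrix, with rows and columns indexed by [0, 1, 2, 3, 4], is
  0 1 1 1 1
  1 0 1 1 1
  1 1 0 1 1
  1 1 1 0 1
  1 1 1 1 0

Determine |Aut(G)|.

All 5 vertices are pairwise adjacent: G = K_5. Every bijection on the vertex set is an automorphism of K_5; hence Aut(K_5) ≅ S_5, order 120.

120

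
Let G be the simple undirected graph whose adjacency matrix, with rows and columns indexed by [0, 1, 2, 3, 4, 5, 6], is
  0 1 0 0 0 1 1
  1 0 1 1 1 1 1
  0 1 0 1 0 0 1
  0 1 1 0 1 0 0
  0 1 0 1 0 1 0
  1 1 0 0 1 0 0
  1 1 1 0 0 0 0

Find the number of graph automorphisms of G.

12

Vertex 1 is the unique vertex of degree 6; the remaining 6 vertices each have degree 3 and induce a cycle, so G is the wheel on 7 vertices with hub 1. With the hub fixed, the remaining symmetry is that of the rim cycle C_6, giving the dihedral group D_6.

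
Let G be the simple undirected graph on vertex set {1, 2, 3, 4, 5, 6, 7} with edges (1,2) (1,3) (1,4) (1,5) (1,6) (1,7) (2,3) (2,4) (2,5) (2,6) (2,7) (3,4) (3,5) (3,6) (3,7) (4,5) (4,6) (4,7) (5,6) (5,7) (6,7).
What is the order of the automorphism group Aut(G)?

5040

Every vertex has degree 6, so G is the complete graph K_7. Every bijection on the vertex set is an automorphism of K_7; hence Aut(K_7) ≅ S_7, order 5040.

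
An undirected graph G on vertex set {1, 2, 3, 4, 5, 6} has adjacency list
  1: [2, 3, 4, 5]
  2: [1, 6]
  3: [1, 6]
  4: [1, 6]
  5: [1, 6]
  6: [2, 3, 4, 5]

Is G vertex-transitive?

Automorphisms preserve degree, but G has vertices of degree 2 and vertices of degree 4; no automorphism maps one to the other, so G is not vertex-transitive.

No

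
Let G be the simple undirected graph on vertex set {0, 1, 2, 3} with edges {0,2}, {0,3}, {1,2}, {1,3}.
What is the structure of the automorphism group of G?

Z_2^2 ⋊ S_2

G is 2-regular and bipartite on 2^2 = 4 vertices with girth 4; it is the hypercube graph Q_2. Aut(Q_2) consists of the signed permutations of the 2 coordinate axes: 2! permutations times 2^2 sign flips, so |Aut| = 2^2·2! = 8.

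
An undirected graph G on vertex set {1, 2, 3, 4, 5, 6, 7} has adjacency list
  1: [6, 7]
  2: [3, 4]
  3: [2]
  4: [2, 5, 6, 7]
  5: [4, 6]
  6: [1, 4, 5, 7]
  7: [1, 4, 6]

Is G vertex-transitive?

No

Vertex 3 is the only vertex of degree 1, so every automorphism fixes it; G is not vertex-transitive.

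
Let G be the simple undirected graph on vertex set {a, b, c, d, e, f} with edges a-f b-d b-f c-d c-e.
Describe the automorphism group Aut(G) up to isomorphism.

Z_2

The degree sequence is [1, 2, 2, 2, 1, 2]; the two degree-1 vertices a and e are the ends of a path, so G = P_6. A path has exactly one nontrivial symmetry — reversal — giving Aut(G) of order 2.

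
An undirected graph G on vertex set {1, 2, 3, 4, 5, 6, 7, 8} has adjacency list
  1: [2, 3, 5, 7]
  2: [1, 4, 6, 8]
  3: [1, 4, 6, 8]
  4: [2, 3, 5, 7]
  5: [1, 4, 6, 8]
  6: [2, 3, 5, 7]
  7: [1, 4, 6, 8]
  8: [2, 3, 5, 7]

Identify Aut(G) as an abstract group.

(S_4 × S_4) ⋊ Z_2

G is 4-regular and bipartite with parts {1, 4, 6, 8} and {2, 3, 5, 7} (each part is independent and every cross-pair is an edge), so G = K_{4,4}. Each part can be permuted independently (S_4 × S_4) and the two equal-size parts can also be swapped, giving (S_4 × S_4) ⋊ Z_2 of order 2·(4!)² = 1152.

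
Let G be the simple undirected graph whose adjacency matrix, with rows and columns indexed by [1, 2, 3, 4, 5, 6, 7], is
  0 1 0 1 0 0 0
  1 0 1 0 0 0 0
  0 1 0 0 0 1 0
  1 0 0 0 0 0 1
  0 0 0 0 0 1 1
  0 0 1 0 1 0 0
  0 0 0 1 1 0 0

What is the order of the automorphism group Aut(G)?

14

Every vertex has degree 2 and the graph is connected, so G is the 7-cycle C_7. The automorphisms of the 7-cycle are exactly the symmetries of a regular 7-gon: the dihedral group D_7, |D_7| = 14.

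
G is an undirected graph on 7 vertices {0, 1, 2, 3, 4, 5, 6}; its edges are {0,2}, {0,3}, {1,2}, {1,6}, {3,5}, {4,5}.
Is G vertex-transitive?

Automorphisms preserve degree, but G has vertices of degree 1 and vertices of degree 2; no automorphism maps one to the other, so G is not vertex-transitive.

No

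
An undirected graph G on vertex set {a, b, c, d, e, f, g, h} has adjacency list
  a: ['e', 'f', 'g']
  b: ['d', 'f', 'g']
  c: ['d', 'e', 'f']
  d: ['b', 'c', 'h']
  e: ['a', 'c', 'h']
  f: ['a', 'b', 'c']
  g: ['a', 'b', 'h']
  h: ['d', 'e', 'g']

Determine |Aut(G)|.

48

G is 3-regular and bipartite on 2^3 = 8 vertices with girth 4; it is the hypercube graph Q_3. The symmetry group of the 3-cube is the hyperoctahedral group B_3 = Z_2 ≀ S_3, of order 2^3·3! = 48.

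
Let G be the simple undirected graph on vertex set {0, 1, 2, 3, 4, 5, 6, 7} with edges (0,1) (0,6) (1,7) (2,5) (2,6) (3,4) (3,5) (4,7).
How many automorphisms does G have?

G is 2-regular and connected on 8 vertices, i.e. the cycle C_8. The automorphisms of the 8-cycle are exactly the symmetries of a regular 8-gon: the dihedral group D_8, |D_8| = 16.

16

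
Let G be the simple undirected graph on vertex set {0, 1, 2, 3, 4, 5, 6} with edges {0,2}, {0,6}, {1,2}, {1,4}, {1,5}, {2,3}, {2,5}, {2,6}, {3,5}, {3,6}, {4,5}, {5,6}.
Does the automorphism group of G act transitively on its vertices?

No

Vertex 6 is the only vertex of degree 4, so every automorphism fixes it; G is not vertex-transitive.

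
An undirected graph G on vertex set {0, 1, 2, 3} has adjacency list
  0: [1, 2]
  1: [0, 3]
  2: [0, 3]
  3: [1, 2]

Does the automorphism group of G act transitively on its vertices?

Every vertex has degree 2 and the graph is connected, so G is the 4-cycle C_4. The automorphisms of the 4-cycle are exactly the symmetries of a regular 4-gon: the dihedral group D_4, |D_4| = 8. This group acts transitively on the 4 vertices.

Yes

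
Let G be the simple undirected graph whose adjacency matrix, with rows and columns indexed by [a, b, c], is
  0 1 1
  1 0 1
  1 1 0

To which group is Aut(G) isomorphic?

Every vertex has degree 2, so G is the complete graph K_3. Every bijection on the vertex set is an automorphism of K_3; hence Aut(K_3) ≅ S_3, order 6.

the symmetric group on 3 letters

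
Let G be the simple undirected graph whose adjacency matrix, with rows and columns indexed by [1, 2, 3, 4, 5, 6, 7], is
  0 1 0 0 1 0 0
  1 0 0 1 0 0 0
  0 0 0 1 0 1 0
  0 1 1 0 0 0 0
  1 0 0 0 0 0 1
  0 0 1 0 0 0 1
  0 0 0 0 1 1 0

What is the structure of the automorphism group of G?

Every vertex has degree 2 and the graph is connected, so G is the 7-cycle C_7. The automorphisms of the 7-cycle are exactly the symmetries of a regular 7-gon: the dihedral group D_7, |D_7| = 14.

D_7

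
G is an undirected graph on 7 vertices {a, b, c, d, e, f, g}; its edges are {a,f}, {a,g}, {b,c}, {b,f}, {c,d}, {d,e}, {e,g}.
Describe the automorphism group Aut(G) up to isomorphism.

G is 2-regular and connected on 7 vertices, i.e. the cycle C_7. C_7 has 7 rotations and 7 reflections, so Aut(C_7) ≅ D_7 of order 14.

D_7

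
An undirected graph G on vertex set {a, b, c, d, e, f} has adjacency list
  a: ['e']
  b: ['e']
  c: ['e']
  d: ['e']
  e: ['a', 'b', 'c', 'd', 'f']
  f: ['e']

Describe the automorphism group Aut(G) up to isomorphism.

S_5

Vertex e has degree 5 and every other vertex has degree 1, so G is the star K_{1,5} with centre e. The 5 leaves are pairwise interchangeable while the centre is fixed, giving Aut(G) = S_5.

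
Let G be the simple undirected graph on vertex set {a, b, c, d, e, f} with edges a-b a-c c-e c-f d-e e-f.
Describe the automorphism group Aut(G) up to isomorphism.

Degrees alone do not determine every vertex (e.g. a and f both have degree 2), but their neighbour-degree multisets differ: N(a) has degrees [1, 3] while N(f) has degrees [3, 3]. Repeating this refinement separates all vertices, so the only automorphism is the identity.

{e}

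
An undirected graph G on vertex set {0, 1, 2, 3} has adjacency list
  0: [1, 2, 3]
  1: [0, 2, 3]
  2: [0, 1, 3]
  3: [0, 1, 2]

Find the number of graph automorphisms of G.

All 4 vertices are pairwise adjacent: G = K_4. Any permutation of the 4 vertices preserves K_4, so Aut(K_4) = S_4 of order 4! = 24.

24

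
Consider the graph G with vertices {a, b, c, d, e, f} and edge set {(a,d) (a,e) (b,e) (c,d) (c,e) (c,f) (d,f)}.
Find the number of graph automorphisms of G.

1

The degree sequence is [2, 1, 3, 3, 3, 2]. Checking the degree-preserving permutations of the vertex set shows that none except the identity preserves every edge, so Aut(G) is trivial.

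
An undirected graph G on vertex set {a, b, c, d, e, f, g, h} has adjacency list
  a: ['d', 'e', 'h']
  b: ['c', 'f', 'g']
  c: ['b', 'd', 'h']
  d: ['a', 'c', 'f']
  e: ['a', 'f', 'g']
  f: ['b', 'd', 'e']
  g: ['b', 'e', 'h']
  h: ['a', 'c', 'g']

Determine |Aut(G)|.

48

G is 3-regular and bipartite on 2^3 = 8 vertices with girth 4; it is the hypercube graph Q_3. The symmetry group of the 3-cube is the hyperoctahedral group B_3 = Z_2 ≀ S_3, of order 2^3·3! = 48.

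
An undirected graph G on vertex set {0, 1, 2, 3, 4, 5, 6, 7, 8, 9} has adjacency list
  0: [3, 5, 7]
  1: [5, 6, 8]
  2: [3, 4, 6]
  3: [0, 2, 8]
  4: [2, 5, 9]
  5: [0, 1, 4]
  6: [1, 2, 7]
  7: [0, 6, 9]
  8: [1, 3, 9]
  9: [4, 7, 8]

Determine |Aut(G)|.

G is 3-regular on 10 vertices with no triangles and no 4-cycles (girth 5): this is the Petersen graph. It is a classical fact that the Petersen graph has automorphism group S_5 (order 120), arising from its description as the Kneser graph K(5,2).

120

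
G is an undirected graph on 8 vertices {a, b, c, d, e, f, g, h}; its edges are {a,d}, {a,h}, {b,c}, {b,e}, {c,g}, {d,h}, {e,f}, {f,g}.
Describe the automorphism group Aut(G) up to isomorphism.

D_3 × D_5

G has two connected components, {b, c, e, f, g} and {a, d, h}; each is 2-regular, so G = C_5 ⊔ C_3. No automorphism exchanges components of different sizes, hence Aut(G) is the direct product D_3 × D_5, order 60.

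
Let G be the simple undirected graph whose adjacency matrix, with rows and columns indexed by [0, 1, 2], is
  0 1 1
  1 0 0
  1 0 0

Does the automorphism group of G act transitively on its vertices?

No

Vertex 0 is the only vertex of degree 2, so every automorphism fixes it; G is not vertex-transitive.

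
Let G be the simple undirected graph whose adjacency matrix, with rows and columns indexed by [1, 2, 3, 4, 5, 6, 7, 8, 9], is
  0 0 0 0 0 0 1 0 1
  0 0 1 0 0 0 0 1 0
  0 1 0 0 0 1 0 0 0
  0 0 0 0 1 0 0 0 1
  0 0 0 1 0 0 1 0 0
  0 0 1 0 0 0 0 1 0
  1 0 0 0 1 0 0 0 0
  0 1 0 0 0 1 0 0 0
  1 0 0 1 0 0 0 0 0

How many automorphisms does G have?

G has two connected components, {1, 4, 5, 7, 9} and {2, 3, 6, 8}; each is 2-regular, so G = C_5 ⊔ C_4. No automorphism exchanges components of different sizes, hence Aut(G) is the direct product D_4 × D_5, order 80.

80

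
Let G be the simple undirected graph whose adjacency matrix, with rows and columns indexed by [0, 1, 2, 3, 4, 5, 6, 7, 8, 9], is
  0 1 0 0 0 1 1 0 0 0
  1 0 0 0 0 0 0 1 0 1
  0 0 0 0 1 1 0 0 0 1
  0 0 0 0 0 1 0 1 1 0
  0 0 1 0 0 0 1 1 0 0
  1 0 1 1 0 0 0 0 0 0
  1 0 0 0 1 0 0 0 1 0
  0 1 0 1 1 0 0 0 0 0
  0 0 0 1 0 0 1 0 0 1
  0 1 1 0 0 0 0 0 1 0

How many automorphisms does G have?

120

G is 3-regular on 10 vertices with no triangles and no 4-cycles (girth 5): this is the Petersen graph. Viewing the Petersen graph as the Kneser graph K(5,2) — vertices are 2-subsets of {1,…,5}, edges join disjoint pairs — its automorphisms are exactly the permutations of the 5-element set, so Aut ≅ S_5 of order 120.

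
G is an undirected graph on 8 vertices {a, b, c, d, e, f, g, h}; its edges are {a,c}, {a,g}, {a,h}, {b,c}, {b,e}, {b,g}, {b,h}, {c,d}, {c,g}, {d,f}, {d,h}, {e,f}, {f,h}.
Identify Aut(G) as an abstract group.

{e}

The degree sequence is [3, 4, 4, 3, 2, 3, 3, 4]. Checking the degree-preserving permutations of the vertex set shows that none except the identity preserves every edge, so Aut(G) is trivial.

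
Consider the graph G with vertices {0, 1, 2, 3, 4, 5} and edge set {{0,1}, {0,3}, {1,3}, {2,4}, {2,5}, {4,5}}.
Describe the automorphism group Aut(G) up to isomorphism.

(D_3 × D_3) ⋊ Z_2

G has two connected components, {2, 4, 5} and {0, 1, 3}; each is 2-regular, so G = C_3 ⊔ C_3. Aut of a disjoint union of two copies of C_3 is the wreath product D_3 ≀ Z_2, of order 2·6² = 72.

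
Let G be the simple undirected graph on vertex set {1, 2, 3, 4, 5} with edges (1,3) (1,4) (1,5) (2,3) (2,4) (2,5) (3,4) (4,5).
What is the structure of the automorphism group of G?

D_4

Vertex 4 is the unique vertex of degree 4; the remaining 4 vertices each have degree 3 and induce a cycle, so G is the wheel on 5 vertices with hub 4. With the hub fixed, the remaining symmetry is that of the rim cycle C_4, giving the dihedral group D_4.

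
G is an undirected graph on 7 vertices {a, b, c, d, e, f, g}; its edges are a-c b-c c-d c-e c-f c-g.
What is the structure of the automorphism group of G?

S_6

Vertex c has degree 6 and every other vertex has degree 1, so G is the star K_{1,6} with centre c. Any automorphism fixes the centre and permutes the 6 leaves freely, so Aut(G) ≅ S_6 of order 6! = 720.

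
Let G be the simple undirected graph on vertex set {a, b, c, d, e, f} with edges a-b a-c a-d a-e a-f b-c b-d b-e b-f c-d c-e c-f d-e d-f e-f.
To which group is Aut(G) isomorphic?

Every vertex has degree 5, so G is the complete graph K_6. Every bijection on the vertex set is an automorphism of K_6; hence Aut(K_6) ≅ S_6, order 720.

S_6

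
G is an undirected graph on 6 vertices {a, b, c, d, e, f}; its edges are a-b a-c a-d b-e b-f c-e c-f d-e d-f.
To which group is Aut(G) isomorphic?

G is 3-regular and bipartite with parts {b, c, d} and {a, e, f} (each part is independent and every cross-pair is an edge), so G = K_{3,3}. Aut(K_{3,3}) is the wreath product S_3 ≀ Z_2: permute within each part, then optionally swap the parts; |Aut| = 2·(3!)² = 72.

(S_3 × S_3) ⋊ Z_2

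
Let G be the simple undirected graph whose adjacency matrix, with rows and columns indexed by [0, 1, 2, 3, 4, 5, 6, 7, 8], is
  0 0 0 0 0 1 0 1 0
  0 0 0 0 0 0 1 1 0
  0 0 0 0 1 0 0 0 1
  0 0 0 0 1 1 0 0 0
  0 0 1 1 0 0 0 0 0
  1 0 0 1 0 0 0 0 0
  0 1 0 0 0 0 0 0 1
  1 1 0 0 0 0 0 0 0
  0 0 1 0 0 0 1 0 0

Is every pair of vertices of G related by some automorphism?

Every vertex has degree 2 and the graph is connected, so G is the 9-cycle C_9. The automorphisms of the 9-cycle are exactly the symmetries of a regular 9-gon: the dihedral group D_9, |D_9| = 18. This group acts transitively on the 9 vertices.

Yes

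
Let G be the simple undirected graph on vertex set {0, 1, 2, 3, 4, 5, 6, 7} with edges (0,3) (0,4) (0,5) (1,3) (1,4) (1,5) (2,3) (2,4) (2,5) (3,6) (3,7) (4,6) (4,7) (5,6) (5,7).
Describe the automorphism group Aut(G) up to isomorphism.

The vertices split by degree into {3, 4, 5} (degree 5) and {0, 1, 2, 6, 7} (degree 3); every edge runs between the two parts, so G is the complete bipartite graph K_{3,5}. Automorphisms preserve the bipartition setwise (since the parts differ in size) and act as S_5 × S_3 within it; |Aut| = 720.

S_5 × S_3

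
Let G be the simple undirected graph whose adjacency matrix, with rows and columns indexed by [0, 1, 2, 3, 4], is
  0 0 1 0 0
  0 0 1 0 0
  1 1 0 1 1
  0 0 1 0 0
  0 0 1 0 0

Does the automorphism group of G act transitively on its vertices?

Vertex 2 is the only vertex of degree 4, so every automorphism fixes it; G is not vertex-transitive.

No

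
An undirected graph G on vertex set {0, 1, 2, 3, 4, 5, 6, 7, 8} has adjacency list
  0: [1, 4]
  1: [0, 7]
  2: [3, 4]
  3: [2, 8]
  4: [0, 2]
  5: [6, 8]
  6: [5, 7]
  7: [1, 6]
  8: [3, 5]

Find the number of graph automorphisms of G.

Every vertex has degree 2 and the graph is connected, so G is the 9-cycle C_9. The automorphisms of the 9-cycle are exactly the symmetries of a regular 9-gon: the dihedral group D_9, |D_9| = 18.

18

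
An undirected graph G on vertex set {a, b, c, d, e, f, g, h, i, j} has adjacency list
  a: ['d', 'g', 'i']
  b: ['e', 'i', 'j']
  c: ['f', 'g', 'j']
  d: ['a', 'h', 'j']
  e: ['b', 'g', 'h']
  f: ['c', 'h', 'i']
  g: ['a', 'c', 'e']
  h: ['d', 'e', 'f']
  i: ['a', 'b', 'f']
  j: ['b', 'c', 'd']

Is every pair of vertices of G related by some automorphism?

G is 3-regular on 10 vertices with no triangles and no 4-cycles (girth 5): this is the Petersen graph. Viewing the Petersen graph as the Kneser graph K(5,2) — vertices are 2-subsets of {1,…,5}, edges join disjoint pairs — its automorphisms are exactly the permutations of the 5-element set, so Aut ≅ S_5 of order 120. This group acts transitively on the 10 vertices.

Yes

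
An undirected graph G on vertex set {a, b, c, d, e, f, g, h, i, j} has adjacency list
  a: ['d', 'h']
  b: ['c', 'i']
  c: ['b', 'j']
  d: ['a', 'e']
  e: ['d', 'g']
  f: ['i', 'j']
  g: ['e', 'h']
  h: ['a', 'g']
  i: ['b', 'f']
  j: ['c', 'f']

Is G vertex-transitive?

Yes

G has two connected components, {b, c, f, i, j} and {a, d, e, g, h}; each is 2-regular, so G = C_5 ⊔ C_5. Aut of a disjoint union of two copies of C_5 is the wreath product D_5 ≀ Z_2, of order 2·10² = 200. This group acts transitively on the 10 vertices.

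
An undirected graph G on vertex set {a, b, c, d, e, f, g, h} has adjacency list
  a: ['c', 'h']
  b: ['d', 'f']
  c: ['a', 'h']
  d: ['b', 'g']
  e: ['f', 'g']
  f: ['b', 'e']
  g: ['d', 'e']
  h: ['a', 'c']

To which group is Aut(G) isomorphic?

D_3 × D_5

G has two connected components, {b, d, e, f, g} and {a, c, h}; each is 2-regular, so G = C_5 ⊔ C_3. No automorphism exchanges components of different sizes, hence Aut(G) is the direct product D_3 × D_5, order 60.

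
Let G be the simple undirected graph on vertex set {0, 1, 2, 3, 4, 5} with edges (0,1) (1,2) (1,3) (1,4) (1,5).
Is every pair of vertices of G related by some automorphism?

Vertex 1 is the only vertex of degree 5, so every automorphism fixes it; G is not vertex-transitive.

No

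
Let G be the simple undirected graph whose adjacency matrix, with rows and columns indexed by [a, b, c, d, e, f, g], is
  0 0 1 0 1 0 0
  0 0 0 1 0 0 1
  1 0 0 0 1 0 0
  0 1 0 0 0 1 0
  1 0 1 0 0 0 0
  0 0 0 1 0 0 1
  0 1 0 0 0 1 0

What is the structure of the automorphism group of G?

G has two connected components, {b, d, f, g} and {a, c, e}; each is 2-regular, so G = C_4 ⊔ C_3. The components are non-isomorphic (different sizes), so Aut(G) = Aut(C_3) × Aut(C_4) = D_3 × D_4 of order 6·8 = 48.

D_3 × D_4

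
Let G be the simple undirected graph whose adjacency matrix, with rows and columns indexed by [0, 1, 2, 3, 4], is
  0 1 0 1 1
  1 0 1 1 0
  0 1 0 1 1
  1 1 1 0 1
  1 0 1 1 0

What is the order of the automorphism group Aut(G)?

Vertex 3 is the unique vertex of degree 4; the remaining 4 vertices each have degree 3 and induce a cycle, so G is the wheel on 5 vertices with hub 3. Every automorphism fixes the hub and acts on the rim 4-cycle, so Aut(G) ≅ Aut(C_4) = D_4 of order 8.

8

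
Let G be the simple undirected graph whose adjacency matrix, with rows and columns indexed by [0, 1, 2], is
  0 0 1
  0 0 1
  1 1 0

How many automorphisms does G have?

2

The degree sequence is [1, 1, 2]; the two degree-1 vertices 0 and 1 are the ends of a path, so G = P_3. A path has exactly one nontrivial symmetry — reversal — giving Aut(G) of order 2.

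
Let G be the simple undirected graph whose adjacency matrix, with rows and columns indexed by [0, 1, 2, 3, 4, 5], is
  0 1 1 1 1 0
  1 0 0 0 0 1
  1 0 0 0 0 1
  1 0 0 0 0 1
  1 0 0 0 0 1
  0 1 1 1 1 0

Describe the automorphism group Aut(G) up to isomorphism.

The vertices split by degree into {0, 5} (degree 4) and {1, 2, 3, 4} (degree 2); every edge runs between the two parts, so G is the complete bipartite graph K_{2,4}. The parts have unequal sizes, so no automorphism swaps them; each part is permuted independently, giving S_2 × S_4 of order 2!·4! = 48.

S_2 × S_4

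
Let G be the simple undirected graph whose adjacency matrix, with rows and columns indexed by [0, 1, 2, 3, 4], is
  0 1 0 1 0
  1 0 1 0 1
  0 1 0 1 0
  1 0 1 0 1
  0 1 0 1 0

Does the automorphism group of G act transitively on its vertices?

Automorphisms preserve degree, but G has vertices of degree 2 and vertices of degree 3; no automorphism maps one to the other, so G is not vertex-transitive.

No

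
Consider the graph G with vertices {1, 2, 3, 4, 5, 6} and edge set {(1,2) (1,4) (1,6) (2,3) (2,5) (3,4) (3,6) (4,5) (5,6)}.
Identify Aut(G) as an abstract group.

S_3 ≀ Z_2

G is 3-regular and bipartite with parts {2, 4, 6} and {1, 3, 5} (each part is independent and every cross-pair is an edge), so G = K_{3,3}. Aut(K_{3,3}) is the wreath product S_3 ≀ Z_2: permute within each part, then optionally swap the parts; |Aut| = 2·(3!)² = 72.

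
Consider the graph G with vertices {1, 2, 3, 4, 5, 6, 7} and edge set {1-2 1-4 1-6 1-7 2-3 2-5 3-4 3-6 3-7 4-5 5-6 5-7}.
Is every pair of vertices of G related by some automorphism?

No

Automorphisms preserve degree, but G has vertices of degree 3 and vertices of degree 4; no automorphism maps one to the other, so G is not vertex-transitive.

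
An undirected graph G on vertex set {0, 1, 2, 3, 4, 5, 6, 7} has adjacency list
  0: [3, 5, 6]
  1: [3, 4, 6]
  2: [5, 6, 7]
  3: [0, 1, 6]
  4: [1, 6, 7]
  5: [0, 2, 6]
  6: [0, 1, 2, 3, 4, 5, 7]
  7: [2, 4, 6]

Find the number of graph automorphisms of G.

14

Vertex 6 is the unique vertex of degree 7; the remaining 7 vertices each have degree 3 and induce a cycle, so G is the wheel on 8 vertices with hub 6. Every automorphism fixes the hub and acts on the rim 7-cycle, so Aut(G) ≅ Aut(C_7) = D_7 of order 14.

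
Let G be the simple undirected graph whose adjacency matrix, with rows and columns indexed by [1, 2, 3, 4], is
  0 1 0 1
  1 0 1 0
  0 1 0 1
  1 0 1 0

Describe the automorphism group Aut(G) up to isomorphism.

G is 2-regular and bipartite on 2^2 = 4 vertices with girth 4; it is the hypercube graph Q_2. Aut(Q_2) consists of the signed permutations of the 2 coordinate axes: 2! permutations times 2^2 sign flips, so |Aut| = 2^2·2! = 8.

the hyperoctahedral group B_2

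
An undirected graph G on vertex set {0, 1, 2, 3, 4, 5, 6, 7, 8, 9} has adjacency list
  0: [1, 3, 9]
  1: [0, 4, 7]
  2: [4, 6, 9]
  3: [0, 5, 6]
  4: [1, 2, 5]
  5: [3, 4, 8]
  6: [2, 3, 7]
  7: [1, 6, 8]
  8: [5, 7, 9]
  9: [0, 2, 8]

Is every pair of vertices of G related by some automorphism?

G is 3-regular on 10 vertices with no triangles and no 4-cycles (girth 5): this is the Petersen graph. It is a classical fact that the Petersen graph has automorphism group S_5 (order 120), arising from its description as the Kneser graph K(5,2). This group acts transitively on the 10 vertices.

Yes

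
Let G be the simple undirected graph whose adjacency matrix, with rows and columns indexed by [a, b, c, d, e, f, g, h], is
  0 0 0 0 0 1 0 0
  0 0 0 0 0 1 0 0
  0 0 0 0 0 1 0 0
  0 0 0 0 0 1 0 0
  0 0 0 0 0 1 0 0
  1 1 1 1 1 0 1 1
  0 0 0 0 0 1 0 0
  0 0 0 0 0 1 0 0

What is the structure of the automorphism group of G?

Vertex f has degree 7 and every other vertex has degree 1, so G is the star K_{1,7} with centre f. Any automorphism fixes the centre and permutes the 7 leaves freely, so Aut(G) ≅ S_7 of order 7! = 5040.

S_7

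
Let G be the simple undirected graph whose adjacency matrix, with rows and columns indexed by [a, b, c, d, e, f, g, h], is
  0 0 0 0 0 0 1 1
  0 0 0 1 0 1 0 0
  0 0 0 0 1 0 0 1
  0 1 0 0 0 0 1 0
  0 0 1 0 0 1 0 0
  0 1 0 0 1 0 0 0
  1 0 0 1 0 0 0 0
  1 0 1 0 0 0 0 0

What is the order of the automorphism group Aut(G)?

Every vertex has degree 2 and the graph is connected, so G is the 8-cycle C_8. C_8 has 8 rotations and 8 reflections, so Aut(C_8) ≅ D_8 of order 16.

16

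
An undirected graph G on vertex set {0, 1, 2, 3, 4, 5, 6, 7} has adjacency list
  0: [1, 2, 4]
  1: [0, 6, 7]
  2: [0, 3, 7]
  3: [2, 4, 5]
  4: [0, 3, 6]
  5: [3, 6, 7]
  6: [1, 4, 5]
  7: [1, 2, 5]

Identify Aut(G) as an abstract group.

G is 3-regular and bipartite on 2^3 = 8 vertices with girth 4; it is the hypercube graph Q_3. The symmetry group of the 3-cube is the hyperoctahedral group B_3 = Z_2 ≀ S_3, of order 2^3·3! = 48.

the hyperoctahedral group B_3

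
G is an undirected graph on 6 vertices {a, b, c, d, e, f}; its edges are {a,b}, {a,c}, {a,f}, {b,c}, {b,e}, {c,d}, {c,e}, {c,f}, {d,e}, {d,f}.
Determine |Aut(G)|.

10

Vertex c is the unique vertex of degree 5; the remaining 5 vertices each have degree 3 and induce a cycle, so G is the wheel on 6 vertices with hub c. Every automorphism fixes the hub and acts on the rim 5-cycle, so Aut(G) ≅ Aut(C_5) = D_5 of order 10.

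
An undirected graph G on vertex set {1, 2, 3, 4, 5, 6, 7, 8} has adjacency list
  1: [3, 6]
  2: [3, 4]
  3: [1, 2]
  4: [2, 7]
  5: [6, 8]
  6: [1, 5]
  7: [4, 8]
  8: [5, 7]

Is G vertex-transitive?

Yes

Every vertex has degree 2 and the graph is connected, so G is the 8-cycle C_8. The automorphisms of the 8-cycle are exactly the symmetries of a regular 8-gon: the dihedral group D_8, |D_8| = 16. This group acts transitively on the 8 vertices.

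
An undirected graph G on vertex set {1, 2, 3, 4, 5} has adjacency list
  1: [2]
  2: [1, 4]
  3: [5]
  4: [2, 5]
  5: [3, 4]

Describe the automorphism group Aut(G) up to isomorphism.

The degree sequence is [1, 2, 1, 2, 2]; the two degree-1 vertices 1 and 3 are the ends of a path, so G = P_5. The only nontrivial automorphism of a path is the end-to-end reflection, so Aut(G) ≅ Z_2.

the cyclic group of order 2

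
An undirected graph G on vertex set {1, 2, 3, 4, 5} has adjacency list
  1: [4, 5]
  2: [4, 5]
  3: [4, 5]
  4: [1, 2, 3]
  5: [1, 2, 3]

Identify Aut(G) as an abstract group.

S_2 × S_3

The vertices split by degree into {4, 5} (degree 3) and {1, 2, 3} (degree 2); every edge runs between the two parts, so G is the complete bipartite graph K_{2,3}. The parts have unequal sizes, so no automorphism swaps them; each part is permuted independently, giving S_2 × S_3 of order 2!·3! = 12.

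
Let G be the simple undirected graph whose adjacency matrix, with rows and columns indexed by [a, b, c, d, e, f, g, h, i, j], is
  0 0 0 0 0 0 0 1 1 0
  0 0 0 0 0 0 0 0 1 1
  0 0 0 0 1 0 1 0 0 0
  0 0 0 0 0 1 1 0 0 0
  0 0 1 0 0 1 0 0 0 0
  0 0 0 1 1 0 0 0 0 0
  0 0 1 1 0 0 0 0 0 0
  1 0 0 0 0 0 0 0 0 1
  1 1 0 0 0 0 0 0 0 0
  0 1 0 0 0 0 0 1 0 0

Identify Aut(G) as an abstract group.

G has two connected components, {c, d, e, f, g} and {a, b, h, i, j}; each is 2-regular, so G = C_5 ⊔ C_5. With two isomorphic components, Aut(G) = Aut(C_5) ≀ S_2 = (D_5 × D_5) ⋊ Z_2: permute each cycle by D_5, then optionally swap the two cycles. Order 2·(2·5)² = 200.

(D_5 × D_5) ⋊ Z_2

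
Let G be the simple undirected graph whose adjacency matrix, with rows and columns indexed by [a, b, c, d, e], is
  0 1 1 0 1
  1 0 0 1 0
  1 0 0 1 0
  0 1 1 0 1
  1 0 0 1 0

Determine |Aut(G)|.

The vertices split by degree into {a, d} (degree 3) and {b, c, e} (degree 2); every edge runs between the two parts, so G is the complete bipartite graph K_{2,3}. The parts have unequal sizes, so no automorphism swaps them; each part is permuted independently, giving S_3 × S_2 of order 3!·2! = 12.

12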